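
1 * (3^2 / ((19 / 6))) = 54 / 19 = 2.84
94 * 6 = 564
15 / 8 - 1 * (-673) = 5399 / 8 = 674.88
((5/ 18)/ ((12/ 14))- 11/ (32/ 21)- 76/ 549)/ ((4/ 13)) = -4818749/ 210816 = -22.86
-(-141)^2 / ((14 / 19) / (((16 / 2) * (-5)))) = 7554780 / 7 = 1079254.29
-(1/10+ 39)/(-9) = 391/90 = 4.34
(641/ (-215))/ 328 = -641/ 70520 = -0.01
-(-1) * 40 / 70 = 4 / 7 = 0.57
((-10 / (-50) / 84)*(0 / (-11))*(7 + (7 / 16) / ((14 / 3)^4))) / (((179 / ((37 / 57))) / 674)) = 0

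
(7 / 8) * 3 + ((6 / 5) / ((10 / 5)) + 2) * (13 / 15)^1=2927 / 600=4.88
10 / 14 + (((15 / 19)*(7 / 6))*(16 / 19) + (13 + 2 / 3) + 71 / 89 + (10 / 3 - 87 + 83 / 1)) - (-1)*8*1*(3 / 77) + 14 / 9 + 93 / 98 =5643262693 / 311715558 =18.10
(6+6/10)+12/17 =621/85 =7.31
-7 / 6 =-1.17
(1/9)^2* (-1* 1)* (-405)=5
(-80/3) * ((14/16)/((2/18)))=-210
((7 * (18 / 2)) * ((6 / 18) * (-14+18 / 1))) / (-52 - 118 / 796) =-4776 / 2965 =-1.61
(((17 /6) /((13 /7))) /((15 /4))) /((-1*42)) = -17 /1755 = -0.01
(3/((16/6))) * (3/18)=3/16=0.19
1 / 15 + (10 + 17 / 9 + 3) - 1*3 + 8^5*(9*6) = 79626778 / 45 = 1769483.96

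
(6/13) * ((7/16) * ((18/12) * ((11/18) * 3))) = 231/416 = 0.56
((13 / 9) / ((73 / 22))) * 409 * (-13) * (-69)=34975226 / 219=159704.23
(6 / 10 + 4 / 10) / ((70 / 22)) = 11 / 35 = 0.31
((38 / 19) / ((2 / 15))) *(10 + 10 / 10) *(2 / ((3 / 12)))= 1320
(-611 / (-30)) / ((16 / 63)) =12831 / 160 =80.19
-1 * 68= -68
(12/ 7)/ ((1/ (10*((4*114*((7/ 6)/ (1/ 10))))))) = 91200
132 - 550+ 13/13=-417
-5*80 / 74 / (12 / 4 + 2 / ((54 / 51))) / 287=-450 / 116809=-0.00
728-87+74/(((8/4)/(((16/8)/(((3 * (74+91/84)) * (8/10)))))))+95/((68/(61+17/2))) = 5323153/7208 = 738.51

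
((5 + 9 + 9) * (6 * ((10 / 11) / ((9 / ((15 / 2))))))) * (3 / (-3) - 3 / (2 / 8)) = -14950 / 11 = -1359.09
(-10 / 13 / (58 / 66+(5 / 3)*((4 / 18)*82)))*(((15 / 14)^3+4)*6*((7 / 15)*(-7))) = 4262247 / 1689142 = 2.52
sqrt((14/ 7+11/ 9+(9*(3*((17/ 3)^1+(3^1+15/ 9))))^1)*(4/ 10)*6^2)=4*sqrt(254)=63.75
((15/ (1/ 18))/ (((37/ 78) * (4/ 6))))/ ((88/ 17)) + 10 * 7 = 382475/ 1628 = 234.94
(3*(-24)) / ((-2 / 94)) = 3384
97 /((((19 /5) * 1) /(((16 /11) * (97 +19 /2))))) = 826440 /209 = 3954.26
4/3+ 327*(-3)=-2939/3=-979.67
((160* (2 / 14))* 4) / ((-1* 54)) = -1.69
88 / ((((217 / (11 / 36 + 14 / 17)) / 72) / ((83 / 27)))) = 10094128 / 99603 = 101.34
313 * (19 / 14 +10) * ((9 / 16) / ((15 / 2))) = 149301 / 560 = 266.61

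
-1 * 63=-63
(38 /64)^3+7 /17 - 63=-34748549 /557056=-62.38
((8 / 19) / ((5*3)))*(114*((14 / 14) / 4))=4 / 5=0.80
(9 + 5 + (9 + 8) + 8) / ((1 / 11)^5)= 6280989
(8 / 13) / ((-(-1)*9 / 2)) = 16 / 117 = 0.14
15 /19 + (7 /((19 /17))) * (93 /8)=11187 /152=73.60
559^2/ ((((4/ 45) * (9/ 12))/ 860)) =4031004900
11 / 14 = 0.79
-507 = -507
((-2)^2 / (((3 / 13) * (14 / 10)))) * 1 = 12.38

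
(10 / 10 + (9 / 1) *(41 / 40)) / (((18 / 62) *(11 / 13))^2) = 66425281 / 392040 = 169.43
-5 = -5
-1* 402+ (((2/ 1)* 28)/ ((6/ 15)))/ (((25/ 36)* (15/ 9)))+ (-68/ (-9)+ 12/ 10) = -272.28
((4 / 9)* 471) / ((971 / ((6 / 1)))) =1256 / 971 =1.29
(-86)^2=7396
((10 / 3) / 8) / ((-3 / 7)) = -35 / 36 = -0.97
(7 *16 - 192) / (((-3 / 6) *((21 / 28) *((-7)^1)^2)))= 640 / 147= 4.35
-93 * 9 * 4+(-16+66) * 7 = -2998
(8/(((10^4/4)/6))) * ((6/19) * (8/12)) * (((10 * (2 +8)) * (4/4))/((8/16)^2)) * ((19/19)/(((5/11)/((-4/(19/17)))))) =-574464/45125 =-12.73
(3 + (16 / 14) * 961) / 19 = 7709 / 133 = 57.96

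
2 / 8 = 1 / 4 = 0.25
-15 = -15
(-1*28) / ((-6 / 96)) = 448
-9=-9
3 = 3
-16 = -16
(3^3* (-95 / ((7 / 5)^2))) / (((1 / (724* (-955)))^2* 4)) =-7663925287912500 / 49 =-156406638528826.53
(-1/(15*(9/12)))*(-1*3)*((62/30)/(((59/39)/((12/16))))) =403/1475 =0.27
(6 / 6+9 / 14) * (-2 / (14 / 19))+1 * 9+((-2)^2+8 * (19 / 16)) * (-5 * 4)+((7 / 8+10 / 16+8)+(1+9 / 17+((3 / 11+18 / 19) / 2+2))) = -87682117 / 348194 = -251.82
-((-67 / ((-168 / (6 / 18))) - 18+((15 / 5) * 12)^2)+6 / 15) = -3221903 / 2520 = -1278.53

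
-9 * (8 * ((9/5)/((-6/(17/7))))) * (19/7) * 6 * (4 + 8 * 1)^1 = 2511648/245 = 10251.62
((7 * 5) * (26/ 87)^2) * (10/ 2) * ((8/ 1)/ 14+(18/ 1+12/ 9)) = 7064200/ 22707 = 311.10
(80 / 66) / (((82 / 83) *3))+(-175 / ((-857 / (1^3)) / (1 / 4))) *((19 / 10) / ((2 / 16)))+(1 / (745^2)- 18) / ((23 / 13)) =-399163432040606 / 44405856868725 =-8.99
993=993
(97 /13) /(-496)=-97 /6448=-0.02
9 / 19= 0.47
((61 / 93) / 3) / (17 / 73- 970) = -4453 / 19751247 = -0.00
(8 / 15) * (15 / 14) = 4 / 7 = 0.57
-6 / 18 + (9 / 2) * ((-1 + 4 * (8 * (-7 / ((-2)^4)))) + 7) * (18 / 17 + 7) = -14813 / 51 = -290.45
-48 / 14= -24 / 7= -3.43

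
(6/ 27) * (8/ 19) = 16/ 171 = 0.09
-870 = -870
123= 123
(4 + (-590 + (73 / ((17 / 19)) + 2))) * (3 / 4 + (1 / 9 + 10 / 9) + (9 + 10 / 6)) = -431795 / 68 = -6349.93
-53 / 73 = -0.73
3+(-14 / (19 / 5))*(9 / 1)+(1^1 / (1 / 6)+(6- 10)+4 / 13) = -6879 / 247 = -27.85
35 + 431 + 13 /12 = 5605 /12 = 467.08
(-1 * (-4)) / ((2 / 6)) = 12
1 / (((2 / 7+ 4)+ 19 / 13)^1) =91 / 523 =0.17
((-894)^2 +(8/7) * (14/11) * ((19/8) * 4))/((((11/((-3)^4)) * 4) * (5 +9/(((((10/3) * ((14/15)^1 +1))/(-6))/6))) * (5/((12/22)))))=-30977724078/8738015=-3545.17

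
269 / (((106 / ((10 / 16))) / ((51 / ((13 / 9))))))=56.00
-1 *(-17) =17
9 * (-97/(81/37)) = -3589/9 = -398.78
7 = 7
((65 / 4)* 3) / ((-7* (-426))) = 0.02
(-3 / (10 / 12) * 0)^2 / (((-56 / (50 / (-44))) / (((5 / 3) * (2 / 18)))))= 0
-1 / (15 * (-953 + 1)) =1 / 14280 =0.00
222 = 222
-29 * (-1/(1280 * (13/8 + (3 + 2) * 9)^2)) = 29/2782580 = 0.00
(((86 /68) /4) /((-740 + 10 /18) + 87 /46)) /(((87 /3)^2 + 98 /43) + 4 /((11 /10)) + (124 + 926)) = -4210173 /18629949638636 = -0.00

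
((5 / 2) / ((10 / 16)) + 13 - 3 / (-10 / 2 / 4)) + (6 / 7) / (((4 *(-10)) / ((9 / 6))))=5423 / 280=19.37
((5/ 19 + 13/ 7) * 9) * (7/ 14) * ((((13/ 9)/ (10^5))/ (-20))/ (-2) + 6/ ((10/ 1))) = 3045601833/ 532000000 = 5.72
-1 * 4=-4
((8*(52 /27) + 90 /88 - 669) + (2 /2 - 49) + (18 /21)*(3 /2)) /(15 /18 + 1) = -381.43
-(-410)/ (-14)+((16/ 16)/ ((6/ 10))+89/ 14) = -893/ 42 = -21.26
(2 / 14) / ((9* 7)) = 1 / 441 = 0.00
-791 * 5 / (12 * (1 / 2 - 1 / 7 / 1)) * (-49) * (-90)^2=366272550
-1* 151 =-151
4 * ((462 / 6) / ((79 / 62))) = 19096 / 79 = 241.72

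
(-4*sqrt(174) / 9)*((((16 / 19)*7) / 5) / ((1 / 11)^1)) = -76.03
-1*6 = -6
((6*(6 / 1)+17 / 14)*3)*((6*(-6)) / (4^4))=-14067 / 896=-15.70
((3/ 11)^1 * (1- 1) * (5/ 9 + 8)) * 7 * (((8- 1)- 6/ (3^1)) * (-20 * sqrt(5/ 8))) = 0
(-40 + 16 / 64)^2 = 25281 / 16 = 1580.06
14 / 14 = 1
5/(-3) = -5/3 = -1.67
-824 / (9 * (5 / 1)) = -824 / 45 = -18.31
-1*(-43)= 43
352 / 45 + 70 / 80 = 3131 / 360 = 8.70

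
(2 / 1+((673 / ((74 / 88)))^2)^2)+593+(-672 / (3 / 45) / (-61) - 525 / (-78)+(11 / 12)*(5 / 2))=14633741957631235239067 / 35669032152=410264621009.93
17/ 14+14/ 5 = 281/ 70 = 4.01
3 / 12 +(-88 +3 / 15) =-87.55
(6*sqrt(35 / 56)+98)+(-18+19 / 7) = 3*sqrt(10) / 2+579 / 7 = 87.46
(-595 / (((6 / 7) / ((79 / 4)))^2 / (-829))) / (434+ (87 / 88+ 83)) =21003291155 / 41544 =505567.38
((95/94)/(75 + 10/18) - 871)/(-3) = 11134693/38352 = 290.33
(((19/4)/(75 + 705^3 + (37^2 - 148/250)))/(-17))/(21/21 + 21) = -2375/65525560792296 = -0.00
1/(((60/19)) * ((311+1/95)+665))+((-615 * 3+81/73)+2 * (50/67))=-10026292331885/5441980932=-1842.40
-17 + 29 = 12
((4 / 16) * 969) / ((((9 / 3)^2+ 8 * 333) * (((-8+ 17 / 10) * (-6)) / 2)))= 1615 / 336798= 0.00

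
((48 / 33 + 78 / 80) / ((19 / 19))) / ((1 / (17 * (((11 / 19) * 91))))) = 1653743 / 760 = 2175.98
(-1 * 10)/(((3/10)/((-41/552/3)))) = 1025/1242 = 0.83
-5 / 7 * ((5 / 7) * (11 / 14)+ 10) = -7.54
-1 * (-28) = 28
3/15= 1/5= 0.20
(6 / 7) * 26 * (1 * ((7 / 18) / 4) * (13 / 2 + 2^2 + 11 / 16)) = 2327 / 96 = 24.24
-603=-603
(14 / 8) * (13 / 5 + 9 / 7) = 34 / 5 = 6.80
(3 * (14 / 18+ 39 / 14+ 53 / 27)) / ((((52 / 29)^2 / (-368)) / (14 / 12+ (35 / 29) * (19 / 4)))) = -477923509 / 36504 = -13092.36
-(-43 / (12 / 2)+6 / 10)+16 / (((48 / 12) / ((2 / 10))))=221 / 30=7.37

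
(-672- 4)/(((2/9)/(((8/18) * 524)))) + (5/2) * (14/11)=-708444.82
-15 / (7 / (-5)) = 75 / 7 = 10.71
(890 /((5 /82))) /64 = 3649 /16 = 228.06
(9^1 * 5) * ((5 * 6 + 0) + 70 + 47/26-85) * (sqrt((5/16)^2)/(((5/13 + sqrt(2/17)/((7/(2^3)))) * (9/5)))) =-227513125/25824 + 4970875 * sqrt(34)/3228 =169.08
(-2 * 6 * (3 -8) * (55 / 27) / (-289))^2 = 1210000 / 6765201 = 0.18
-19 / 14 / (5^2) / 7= -19 / 2450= -0.01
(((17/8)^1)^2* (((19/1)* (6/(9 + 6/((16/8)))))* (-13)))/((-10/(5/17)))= 4199/256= 16.40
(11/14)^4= 14641/38416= 0.38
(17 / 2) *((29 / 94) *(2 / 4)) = 493 / 376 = 1.31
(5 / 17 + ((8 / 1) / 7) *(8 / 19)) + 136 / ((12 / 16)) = 1235243 / 6783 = 182.11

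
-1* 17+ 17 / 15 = -238 / 15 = -15.87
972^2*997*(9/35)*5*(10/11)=1100980108.05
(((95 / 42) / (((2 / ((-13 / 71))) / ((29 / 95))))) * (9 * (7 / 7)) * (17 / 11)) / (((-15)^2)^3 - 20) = -19227 / 249089750140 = -0.00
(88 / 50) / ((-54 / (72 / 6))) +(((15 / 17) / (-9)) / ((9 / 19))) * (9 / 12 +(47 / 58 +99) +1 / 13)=-40800031 / 1922700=-21.22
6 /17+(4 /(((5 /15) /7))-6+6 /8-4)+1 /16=20445 /272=75.17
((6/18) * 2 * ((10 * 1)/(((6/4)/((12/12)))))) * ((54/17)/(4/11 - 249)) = -0.06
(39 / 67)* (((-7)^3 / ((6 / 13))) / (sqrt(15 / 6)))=-57967* sqrt(10) / 670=-273.59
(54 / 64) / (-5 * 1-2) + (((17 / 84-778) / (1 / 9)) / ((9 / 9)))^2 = 76835919861 / 1568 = 49002499.91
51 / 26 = 1.96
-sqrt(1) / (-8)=1 / 8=0.12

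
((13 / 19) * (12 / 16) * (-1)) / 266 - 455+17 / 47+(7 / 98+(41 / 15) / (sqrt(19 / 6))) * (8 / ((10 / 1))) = -2159615133 / 4750760+164 * sqrt(114) / 1425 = -453.35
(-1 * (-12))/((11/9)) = 108/11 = 9.82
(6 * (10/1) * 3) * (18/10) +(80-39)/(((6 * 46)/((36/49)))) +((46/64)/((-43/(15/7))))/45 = 1507834985/4652256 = 324.11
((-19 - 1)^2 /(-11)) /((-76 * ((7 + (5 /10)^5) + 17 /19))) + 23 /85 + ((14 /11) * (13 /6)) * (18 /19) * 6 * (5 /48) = 672456207 /342438140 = 1.96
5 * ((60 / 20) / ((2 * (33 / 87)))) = 435 / 22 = 19.77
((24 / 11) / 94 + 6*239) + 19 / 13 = 9647893 / 6721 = 1435.48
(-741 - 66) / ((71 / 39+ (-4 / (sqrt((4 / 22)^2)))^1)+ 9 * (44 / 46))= 723879 / 10379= 69.74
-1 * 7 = -7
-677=-677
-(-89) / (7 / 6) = 534 / 7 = 76.29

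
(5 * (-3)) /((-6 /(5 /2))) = 25 /4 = 6.25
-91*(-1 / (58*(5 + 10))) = 91 / 870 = 0.10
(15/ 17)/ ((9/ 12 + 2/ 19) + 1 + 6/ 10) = 1900/ 5287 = 0.36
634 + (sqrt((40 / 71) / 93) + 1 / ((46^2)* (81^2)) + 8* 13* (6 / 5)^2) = 2* sqrt(66030) / 6603 + 272024991169 / 347076900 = 783.84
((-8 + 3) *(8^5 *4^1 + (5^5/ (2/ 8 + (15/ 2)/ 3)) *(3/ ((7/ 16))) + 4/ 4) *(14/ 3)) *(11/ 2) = -17821035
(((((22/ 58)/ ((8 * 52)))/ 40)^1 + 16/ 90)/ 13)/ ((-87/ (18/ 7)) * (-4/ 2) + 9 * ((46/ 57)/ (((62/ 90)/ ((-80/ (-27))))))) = 90964571/ 657817395456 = 0.00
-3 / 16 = -0.19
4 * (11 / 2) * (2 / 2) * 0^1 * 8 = 0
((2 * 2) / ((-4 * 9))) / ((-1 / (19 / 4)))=19 / 36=0.53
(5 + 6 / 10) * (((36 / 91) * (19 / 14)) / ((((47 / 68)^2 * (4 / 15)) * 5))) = 4744224 / 1005095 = 4.72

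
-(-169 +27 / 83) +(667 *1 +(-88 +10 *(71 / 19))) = 1238013 / 1577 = 785.04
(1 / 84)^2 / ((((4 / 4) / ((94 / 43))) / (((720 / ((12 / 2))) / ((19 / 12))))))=940 / 40033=0.02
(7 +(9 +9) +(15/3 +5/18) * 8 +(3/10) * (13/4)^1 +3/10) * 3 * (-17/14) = -419203/1680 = -249.53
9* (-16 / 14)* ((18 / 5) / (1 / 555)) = -143856 / 7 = -20550.86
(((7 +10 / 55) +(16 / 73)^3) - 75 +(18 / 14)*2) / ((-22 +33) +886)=-0.07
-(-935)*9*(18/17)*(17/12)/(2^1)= 25245/4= 6311.25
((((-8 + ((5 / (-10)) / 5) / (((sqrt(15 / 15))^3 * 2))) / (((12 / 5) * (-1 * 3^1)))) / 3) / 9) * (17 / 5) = 2737 / 19440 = 0.14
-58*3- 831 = -1005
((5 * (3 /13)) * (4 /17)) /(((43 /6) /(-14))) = -0.53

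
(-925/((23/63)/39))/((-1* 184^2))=2272725/778688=2.92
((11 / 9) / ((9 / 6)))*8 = 176 / 27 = 6.52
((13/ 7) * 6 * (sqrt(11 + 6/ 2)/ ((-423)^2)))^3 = 35152 * sqrt(14)/ 10396197470714643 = 0.00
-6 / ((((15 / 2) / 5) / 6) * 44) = -6 / 11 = -0.55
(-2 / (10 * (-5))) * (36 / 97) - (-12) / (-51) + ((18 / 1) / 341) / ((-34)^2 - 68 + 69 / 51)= -19125971434 / 86778336425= -0.22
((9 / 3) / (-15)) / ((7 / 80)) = -16 / 7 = -2.29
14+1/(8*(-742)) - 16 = -11873/5936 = -2.00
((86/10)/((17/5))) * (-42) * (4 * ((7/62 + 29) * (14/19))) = -9115.67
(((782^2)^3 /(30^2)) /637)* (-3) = -57171623763421456 /47775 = -1196684955801.60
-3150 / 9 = -350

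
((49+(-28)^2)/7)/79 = 119/79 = 1.51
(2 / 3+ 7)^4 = 279841 / 81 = 3454.83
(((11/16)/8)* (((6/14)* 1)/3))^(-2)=802816/121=6634.84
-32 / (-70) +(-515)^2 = 9282891 / 35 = 265225.46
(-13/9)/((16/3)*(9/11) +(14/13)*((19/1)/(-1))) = 1859/20718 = 0.09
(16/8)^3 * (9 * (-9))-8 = -656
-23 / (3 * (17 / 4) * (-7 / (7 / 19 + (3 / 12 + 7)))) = 4439 / 2261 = 1.96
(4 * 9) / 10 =18 / 5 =3.60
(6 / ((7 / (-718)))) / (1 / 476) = -292944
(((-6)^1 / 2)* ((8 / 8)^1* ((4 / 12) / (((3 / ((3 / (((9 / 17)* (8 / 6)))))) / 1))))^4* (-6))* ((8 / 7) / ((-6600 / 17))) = -1419857 / 538876800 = -0.00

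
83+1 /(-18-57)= 6224 /75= 82.99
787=787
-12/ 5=-2.40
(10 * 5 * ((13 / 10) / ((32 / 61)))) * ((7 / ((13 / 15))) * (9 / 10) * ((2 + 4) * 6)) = 518805 / 16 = 32425.31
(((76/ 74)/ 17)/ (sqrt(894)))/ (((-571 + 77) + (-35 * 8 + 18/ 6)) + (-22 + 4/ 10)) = -95 * sqrt(894)/ 1114248969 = -0.00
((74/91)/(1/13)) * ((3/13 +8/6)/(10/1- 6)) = 2257/546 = 4.13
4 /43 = 0.09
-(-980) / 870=98 / 87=1.13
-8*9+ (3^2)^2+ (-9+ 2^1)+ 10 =12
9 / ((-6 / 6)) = -9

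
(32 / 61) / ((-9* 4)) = -0.01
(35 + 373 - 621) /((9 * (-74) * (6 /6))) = 71 /222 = 0.32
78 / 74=39 / 37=1.05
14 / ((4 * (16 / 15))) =105 / 32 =3.28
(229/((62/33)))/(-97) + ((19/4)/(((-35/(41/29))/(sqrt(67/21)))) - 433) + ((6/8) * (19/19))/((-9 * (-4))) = -62675849/144336 - 779 * sqrt(1407)/85260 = -434.58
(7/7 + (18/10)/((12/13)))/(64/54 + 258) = 1593/139960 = 0.01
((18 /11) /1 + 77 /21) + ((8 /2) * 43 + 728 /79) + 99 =744346 /2607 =285.52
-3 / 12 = -1 / 4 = -0.25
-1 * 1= -1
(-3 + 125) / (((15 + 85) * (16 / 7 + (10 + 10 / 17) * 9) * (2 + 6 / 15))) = 7259 / 1393440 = 0.01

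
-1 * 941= -941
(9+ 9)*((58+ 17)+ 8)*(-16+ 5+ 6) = -7470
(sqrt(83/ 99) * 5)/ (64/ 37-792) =-37 * sqrt(913)/ 192984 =-0.01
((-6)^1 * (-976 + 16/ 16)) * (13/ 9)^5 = 241340450/ 6561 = 36784.10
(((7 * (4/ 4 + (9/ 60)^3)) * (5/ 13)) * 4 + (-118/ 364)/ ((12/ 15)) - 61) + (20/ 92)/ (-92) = -74951691/ 1481200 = -50.60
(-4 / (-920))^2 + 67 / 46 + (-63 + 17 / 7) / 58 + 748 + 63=8713512253 / 10738700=811.41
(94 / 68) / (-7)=-0.20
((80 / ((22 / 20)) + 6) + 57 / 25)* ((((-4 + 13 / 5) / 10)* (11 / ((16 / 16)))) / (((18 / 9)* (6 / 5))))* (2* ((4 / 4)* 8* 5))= -311878 / 75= -4158.37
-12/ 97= -0.12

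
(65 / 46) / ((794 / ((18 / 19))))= 585 / 346978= 0.00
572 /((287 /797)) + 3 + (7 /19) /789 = 6847066304 /4302417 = 1591.45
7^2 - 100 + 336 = 285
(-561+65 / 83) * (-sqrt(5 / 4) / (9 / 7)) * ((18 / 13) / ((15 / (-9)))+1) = 1790173 * sqrt(5) / 48555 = 82.44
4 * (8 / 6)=16 / 3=5.33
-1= -1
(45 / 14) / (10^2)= 9 / 280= 0.03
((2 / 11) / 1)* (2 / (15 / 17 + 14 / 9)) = 0.15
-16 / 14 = -1.14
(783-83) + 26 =726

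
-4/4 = -1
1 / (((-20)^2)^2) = 1 / 160000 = 0.00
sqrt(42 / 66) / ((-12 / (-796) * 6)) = 199 * sqrt(77) / 198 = 8.82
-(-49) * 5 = 245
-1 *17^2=-289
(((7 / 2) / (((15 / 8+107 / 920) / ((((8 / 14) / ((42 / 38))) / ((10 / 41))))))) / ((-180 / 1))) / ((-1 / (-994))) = -1272107 / 61830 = -20.57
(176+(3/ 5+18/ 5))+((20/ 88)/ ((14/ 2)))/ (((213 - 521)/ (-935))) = 3887237/ 21560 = 180.30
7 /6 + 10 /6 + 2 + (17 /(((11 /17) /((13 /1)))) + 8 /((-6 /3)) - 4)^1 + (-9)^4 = 455359 /66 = 6899.38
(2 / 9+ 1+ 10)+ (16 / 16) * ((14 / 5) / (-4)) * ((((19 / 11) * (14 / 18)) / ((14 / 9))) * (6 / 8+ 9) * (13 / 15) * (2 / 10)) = 2019707 / 198000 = 10.20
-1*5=-5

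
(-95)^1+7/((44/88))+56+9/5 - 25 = -241/5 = -48.20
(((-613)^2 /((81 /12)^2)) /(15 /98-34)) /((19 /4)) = -51.30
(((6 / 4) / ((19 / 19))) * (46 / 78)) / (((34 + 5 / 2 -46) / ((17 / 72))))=-391 / 17784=-0.02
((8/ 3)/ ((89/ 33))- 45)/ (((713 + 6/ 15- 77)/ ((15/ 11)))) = -293775/ 3115178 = -0.09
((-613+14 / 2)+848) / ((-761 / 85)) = -20570 / 761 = -27.03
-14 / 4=-7 / 2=-3.50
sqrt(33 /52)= sqrt(429) /26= 0.80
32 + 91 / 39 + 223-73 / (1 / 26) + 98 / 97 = -477140 / 291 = -1639.66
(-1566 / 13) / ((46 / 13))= -783 / 23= -34.04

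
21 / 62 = 0.34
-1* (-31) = 31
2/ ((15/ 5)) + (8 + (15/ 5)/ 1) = 35/ 3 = 11.67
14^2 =196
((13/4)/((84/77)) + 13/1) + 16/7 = 6137/336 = 18.26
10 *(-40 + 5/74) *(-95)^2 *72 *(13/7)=-124810335000/259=-481893185.33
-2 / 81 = -0.02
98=98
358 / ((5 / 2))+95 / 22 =16227 / 110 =147.52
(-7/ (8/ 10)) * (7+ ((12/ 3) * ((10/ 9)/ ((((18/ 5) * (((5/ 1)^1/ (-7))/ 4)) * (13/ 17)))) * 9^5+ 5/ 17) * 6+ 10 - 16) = 24776064215/ 884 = 28027221.96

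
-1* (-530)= 530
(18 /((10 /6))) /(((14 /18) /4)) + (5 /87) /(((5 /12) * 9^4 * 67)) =24782156852 /446180805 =55.54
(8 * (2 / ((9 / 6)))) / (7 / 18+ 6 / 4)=96 / 17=5.65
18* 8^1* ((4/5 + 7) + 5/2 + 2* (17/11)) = 106056/55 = 1928.29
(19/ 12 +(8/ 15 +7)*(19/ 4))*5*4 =2242/ 3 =747.33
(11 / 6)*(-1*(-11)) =121 / 6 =20.17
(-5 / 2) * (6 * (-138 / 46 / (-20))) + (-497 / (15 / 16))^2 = 252935191 / 900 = 281039.10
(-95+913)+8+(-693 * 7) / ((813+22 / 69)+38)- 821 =-0.70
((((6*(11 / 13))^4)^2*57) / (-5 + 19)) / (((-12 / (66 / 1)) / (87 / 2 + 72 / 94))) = -437506024.38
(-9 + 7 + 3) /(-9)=-1 /9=-0.11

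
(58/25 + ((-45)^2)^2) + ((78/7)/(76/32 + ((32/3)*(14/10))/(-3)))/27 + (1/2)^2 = 2689601519163/655900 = 4100627.41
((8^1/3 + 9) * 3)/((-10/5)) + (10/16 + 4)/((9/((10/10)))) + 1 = -1151/72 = -15.99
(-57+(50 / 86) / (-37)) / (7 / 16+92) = -0.62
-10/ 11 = -0.91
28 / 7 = 4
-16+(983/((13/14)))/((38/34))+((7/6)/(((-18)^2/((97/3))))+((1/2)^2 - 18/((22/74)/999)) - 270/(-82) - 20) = -38700725343563/649667304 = -59570.07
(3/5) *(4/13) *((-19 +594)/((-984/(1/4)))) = -115/4264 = -0.03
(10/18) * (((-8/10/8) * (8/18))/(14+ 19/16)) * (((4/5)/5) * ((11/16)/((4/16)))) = -352/492075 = -0.00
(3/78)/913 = 1/23738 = 0.00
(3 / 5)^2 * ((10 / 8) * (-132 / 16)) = -297 / 80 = -3.71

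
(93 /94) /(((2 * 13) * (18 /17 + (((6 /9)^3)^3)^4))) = 237299618404555610301 /6602966051142404758360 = 0.04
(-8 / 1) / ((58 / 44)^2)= -3872 / 841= -4.60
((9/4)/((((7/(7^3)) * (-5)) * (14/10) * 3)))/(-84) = 1/16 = 0.06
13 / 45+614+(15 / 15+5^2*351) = 422563 / 45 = 9390.29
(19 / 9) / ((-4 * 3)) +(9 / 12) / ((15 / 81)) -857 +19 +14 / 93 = -833.98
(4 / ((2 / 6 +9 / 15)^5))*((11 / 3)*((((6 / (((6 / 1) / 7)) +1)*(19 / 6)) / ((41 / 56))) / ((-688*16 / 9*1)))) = -0.59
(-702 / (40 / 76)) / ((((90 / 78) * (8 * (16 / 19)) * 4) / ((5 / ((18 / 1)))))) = -61009 / 5120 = -11.92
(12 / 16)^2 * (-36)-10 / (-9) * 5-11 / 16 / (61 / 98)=-69389 / 4392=-15.80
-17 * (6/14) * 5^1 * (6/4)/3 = -255/14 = -18.21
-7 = -7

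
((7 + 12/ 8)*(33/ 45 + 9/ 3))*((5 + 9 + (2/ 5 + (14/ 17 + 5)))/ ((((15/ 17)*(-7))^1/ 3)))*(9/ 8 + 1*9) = -3156.08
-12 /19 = -0.63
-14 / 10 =-7 / 5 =-1.40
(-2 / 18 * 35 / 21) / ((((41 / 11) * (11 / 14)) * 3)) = -70 / 3321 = -0.02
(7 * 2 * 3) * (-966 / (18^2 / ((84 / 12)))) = -7889 / 9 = -876.56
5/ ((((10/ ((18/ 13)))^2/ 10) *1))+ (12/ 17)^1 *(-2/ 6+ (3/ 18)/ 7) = 14884/ 20111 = 0.74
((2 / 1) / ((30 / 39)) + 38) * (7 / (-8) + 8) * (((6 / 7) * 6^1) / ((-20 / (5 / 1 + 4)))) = -133893 / 200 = -669.46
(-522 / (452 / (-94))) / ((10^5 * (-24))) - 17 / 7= -1536828623 / 632800000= -2.43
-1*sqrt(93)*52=-52*sqrt(93)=-501.47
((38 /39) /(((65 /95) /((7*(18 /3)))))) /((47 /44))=444752 /7943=55.99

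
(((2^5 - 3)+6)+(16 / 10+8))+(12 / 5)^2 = 1259 / 25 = 50.36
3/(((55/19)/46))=2622/55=47.67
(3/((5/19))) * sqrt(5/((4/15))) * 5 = 285 * sqrt(3)/2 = 246.82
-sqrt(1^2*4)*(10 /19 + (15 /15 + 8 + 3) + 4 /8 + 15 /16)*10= -21225 /76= -279.28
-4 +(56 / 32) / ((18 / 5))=-253 / 72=-3.51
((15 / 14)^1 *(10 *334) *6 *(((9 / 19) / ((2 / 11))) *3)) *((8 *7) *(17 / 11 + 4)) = 52114547.37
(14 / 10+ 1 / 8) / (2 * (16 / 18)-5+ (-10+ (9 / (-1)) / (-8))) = -0.13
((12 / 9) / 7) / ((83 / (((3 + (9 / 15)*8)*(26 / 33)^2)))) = 35152 / 3163545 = 0.01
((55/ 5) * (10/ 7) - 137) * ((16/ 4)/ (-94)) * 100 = 516.11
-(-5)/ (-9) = -5/ 9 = -0.56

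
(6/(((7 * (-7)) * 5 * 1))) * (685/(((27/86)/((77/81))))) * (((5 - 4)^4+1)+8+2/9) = -23846768/45927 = -519.23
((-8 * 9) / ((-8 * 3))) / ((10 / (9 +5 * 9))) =81 / 5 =16.20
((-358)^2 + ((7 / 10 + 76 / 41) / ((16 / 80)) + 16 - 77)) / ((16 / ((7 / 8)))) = 73538451 / 10496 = 7006.33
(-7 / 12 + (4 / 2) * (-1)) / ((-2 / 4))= 31 / 6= 5.17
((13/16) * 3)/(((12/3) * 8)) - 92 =-47065/512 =-91.92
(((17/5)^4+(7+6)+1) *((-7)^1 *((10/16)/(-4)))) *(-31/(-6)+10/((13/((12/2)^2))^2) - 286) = -8913593899/270400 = -32964.47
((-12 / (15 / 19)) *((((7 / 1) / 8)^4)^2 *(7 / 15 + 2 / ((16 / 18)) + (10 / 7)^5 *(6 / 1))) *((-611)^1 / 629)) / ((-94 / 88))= -36102579183671 / 197866291200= -182.46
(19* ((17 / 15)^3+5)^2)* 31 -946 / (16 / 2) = 1113045354439 / 45562500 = 24428.98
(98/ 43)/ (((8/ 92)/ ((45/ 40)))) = 29.49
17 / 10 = 1.70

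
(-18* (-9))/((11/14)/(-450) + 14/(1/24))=1020600/2116789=0.48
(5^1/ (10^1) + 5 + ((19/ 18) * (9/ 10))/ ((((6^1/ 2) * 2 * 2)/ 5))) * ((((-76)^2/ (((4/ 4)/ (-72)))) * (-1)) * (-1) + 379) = -117584519/ 48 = -2449677.48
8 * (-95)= -760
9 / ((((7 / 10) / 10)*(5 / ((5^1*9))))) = 8100 / 7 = 1157.14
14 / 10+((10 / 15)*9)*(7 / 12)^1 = 49 / 10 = 4.90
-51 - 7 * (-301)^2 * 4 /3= -2536981 /3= -845660.33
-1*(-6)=6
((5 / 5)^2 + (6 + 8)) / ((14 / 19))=285 / 14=20.36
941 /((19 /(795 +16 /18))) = 354757 /9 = 39417.44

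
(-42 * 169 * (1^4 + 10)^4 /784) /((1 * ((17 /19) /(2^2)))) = -141036753 /238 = -592591.40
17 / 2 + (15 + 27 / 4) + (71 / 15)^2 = 47389 / 900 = 52.65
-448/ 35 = -64/ 5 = -12.80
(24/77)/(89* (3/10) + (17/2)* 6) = 80/19943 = 0.00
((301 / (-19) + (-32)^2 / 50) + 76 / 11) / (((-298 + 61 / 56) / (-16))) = 4158336 / 6682775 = 0.62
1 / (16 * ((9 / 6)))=1 / 24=0.04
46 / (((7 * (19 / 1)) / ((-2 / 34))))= -46 / 2261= -0.02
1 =1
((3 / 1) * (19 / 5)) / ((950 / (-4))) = -6 / 125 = -0.05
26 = 26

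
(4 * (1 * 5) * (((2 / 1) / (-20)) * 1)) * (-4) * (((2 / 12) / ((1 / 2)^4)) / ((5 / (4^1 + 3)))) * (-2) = -896 / 15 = -59.73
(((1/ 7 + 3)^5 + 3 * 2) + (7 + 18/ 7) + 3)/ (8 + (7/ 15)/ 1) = 81986430/ 2134489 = 38.41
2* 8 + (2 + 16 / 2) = 26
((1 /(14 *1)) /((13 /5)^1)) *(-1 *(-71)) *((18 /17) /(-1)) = -3195 /1547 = -2.07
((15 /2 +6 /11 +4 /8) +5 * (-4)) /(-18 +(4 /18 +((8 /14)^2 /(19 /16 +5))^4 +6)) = 3171560225997933 /3261055368842269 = 0.97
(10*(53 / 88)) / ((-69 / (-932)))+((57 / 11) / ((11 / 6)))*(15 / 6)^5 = 47738995 / 133584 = 357.37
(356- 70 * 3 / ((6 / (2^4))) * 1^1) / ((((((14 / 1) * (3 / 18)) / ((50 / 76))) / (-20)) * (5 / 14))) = 3221.05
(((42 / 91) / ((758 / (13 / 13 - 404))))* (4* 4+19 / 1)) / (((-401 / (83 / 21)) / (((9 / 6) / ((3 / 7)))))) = 90055 / 303958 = 0.30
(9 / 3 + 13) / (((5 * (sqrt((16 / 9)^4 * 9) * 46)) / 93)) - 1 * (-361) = 1330991 / 3680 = 361.68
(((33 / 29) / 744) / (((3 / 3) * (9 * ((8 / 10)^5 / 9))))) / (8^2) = 34375 / 471334912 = 0.00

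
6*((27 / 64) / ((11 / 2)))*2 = 81 / 88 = 0.92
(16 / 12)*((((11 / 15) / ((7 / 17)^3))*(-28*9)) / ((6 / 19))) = -8214536 / 735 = -11176.24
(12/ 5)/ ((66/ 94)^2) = 8836/ 1815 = 4.87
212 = 212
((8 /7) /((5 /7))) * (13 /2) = 52 /5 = 10.40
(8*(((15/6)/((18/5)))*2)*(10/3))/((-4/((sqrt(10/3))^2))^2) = 6250/243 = 25.72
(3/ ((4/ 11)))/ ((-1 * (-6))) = 11/ 8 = 1.38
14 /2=7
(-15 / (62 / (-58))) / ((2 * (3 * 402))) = 145 / 24924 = 0.01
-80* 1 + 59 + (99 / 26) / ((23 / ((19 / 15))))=-62163 / 2990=-20.79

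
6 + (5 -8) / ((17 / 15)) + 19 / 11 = 950 / 187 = 5.08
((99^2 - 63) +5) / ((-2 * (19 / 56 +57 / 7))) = -272804 / 475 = -574.32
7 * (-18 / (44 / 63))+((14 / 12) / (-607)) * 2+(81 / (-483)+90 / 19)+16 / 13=-278183965211 / 1593145554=-174.61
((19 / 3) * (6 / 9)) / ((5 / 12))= 152 / 15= 10.13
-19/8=-2.38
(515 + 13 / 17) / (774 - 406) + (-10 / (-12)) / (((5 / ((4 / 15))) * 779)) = 19210922 / 13706505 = 1.40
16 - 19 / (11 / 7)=43 / 11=3.91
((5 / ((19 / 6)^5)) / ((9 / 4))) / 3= 5760 / 2476099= 0.00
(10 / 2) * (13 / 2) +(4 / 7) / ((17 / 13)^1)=7839 / 238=32.94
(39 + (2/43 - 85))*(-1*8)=15808/43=367.63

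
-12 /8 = -3 /2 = -1.50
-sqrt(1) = -1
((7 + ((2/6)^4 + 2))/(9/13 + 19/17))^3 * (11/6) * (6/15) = 46188949671007/510183360000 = 90.53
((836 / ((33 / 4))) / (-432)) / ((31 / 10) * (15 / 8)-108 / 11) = 3344 / 57105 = 0.06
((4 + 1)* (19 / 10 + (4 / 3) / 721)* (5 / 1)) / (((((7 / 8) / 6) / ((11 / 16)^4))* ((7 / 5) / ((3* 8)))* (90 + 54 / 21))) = 15057170425 / 1116315648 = 13.49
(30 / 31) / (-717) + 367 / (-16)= -22.94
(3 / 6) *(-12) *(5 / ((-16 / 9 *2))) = 135 / 16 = 8.44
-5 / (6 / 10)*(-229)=5725 / 3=1908.33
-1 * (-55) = 55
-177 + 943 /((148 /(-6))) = -215.23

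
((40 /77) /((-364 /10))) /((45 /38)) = -760 /63063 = -0.01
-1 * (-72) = 72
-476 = -476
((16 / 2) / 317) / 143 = 8 / 45331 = 0.00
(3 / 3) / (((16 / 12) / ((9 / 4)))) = 27 / 16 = 1.69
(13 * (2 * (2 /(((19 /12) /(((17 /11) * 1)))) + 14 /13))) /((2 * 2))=4115 /209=19.69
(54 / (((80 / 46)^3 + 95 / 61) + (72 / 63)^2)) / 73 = 1963826802 / 21566634769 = 0.09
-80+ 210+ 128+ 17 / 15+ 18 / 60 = 7783 / 30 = 259.43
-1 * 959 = -959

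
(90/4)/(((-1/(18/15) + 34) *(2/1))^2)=405/79202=0.01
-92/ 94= -46/ 47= -0.98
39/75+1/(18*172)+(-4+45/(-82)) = -12783907/3173400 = -4.03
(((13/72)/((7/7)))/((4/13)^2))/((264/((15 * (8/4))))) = 10985/50688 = 0.22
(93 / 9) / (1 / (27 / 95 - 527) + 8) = 1551178 / 1200627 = 1.29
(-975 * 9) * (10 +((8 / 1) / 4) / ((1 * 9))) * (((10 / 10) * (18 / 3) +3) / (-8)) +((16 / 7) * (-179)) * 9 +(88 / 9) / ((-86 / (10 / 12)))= 1580378363 / 16254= 97230.12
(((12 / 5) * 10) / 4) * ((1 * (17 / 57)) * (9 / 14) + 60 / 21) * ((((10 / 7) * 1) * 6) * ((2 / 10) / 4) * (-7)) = -7299 / 133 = -54.88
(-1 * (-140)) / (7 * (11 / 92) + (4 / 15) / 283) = 54675600 / 327233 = 167.08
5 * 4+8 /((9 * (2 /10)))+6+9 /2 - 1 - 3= 557 /18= 30.94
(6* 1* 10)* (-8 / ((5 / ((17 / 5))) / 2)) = -3264 / 5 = -652.80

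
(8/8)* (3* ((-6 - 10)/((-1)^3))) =48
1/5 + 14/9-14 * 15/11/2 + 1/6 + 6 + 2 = 373/990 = 0.38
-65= -65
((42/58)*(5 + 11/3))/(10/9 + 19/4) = 6552/6119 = 1.07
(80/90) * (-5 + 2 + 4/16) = -22/9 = -2.44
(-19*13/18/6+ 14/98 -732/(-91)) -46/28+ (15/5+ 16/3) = 123737/9828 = 12.59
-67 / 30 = -2.23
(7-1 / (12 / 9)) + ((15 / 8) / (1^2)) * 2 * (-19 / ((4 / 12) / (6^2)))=-7688.75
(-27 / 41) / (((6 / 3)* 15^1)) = -9 / 410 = -0.02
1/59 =0.02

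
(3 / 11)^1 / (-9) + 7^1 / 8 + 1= 487 / 264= 1.84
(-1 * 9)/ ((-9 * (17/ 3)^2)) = 9/ 289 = 0.03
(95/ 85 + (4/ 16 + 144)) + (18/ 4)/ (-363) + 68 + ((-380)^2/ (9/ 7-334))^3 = -81749687.41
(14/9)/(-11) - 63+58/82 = -253420/4059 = -62.43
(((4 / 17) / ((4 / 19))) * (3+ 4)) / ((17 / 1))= 133 / 289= 0.46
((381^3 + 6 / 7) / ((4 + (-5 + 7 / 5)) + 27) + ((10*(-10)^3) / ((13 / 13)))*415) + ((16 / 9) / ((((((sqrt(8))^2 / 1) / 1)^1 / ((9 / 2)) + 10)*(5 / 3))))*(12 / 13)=-7042020804383 / 3303755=-2131520.29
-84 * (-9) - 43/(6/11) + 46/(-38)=77059/114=675.96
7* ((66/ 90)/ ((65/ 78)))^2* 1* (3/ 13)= 10164/ 8125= 1.25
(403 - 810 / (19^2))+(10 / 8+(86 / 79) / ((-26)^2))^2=414218393160809 / 1029567384976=402.32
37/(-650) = -37/650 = -0.06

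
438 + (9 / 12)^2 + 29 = 7481 / 16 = 467.56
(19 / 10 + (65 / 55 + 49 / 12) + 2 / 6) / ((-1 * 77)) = -707 / 7260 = -0.10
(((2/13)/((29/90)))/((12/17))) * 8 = 5.41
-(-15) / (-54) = -5 / 18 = -0.28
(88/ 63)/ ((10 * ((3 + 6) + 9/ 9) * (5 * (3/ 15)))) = 22/ 1575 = 0.01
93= 93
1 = 1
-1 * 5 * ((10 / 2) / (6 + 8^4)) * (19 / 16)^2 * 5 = -45125 / 1050112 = -0.04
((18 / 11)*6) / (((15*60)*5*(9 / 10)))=0.00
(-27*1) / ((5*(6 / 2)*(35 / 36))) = -324 / 175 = -1.85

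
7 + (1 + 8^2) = 72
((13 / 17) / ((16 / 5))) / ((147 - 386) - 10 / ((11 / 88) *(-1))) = -65 / 43248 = -0.00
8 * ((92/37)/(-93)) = -736/3441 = -0.21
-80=-80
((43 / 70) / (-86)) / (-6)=1 / 840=0.00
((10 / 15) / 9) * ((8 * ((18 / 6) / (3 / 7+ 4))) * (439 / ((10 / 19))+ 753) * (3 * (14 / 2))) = 6221432 / 465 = 13379.42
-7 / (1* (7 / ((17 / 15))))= -17 / 15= -1.13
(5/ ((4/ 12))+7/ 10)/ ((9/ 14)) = 1099/ 45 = 24.42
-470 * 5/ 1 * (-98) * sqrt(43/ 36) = 115150 * sqrt(43)/ 3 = 251696.35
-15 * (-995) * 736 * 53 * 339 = 197363901600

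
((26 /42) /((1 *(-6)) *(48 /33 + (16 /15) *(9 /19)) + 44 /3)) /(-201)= -13585 /12826212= -0.00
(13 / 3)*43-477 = -872 / 3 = -290.67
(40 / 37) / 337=40 / 12469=0.00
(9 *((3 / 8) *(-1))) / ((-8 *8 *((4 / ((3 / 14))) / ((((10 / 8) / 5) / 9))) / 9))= 81 / 114688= 0.00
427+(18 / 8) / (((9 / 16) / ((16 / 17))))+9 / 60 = 146511 / 340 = 430.91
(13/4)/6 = 13/24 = 0.54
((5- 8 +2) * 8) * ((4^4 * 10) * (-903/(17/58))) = 63095265.88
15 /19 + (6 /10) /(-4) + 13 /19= 1.32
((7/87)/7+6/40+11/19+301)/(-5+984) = 9975539/32365740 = 0.31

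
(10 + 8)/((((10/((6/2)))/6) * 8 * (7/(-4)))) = -81/35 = -2.31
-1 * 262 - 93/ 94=-24721/ 94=-262.99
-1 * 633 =-633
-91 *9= -819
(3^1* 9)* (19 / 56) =513 / 56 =9.16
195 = 195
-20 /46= -10 /23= -0.43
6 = 6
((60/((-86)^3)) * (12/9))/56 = -5/2226196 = -0.00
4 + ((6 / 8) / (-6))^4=16385 / 4096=4.00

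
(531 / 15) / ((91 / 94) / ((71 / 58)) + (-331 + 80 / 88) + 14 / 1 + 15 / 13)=-84462807 / 749538775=-0.11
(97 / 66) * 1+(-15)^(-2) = 7297 / 4950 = 1.47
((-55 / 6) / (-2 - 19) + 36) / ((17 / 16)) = 36728 / 1071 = 34.29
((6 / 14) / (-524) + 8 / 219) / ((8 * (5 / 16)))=28687 / 2008230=0.01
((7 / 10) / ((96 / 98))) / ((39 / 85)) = 1.56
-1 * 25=-25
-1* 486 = -486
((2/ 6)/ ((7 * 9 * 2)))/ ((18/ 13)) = 13/ 6804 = 0.00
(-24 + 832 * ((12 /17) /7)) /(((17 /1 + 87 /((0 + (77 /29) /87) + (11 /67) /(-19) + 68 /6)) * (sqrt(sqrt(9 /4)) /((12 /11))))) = 3501161280 * sqrt(6) /3964119551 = 2.16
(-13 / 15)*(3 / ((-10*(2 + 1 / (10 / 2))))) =13 / 110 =0.12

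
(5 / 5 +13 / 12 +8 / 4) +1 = 61 / 12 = 5.08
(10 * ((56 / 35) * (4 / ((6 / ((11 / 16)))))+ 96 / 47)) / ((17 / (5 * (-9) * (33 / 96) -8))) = -1469707 / 38352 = -38.32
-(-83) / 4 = 83 / 4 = 20.75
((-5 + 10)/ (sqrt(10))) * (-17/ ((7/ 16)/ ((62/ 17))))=-496 * sqrt(10)/ 7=-224.07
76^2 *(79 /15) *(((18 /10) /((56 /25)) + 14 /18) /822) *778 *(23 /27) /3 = 406724231842 /31459995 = 12928.30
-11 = -11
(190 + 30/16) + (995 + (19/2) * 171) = 22491/8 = 2811.38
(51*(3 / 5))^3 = 3581577 / 125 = 28652.62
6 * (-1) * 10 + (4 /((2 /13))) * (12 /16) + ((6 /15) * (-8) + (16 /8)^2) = -39.70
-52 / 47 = -1.11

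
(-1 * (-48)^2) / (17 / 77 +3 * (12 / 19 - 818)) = 3370752 / 3587107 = 0.94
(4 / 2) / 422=1 / 211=0.00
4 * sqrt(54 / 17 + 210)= 8 * sqrt(15402) / 17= 58.40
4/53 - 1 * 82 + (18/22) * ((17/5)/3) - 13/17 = -81.76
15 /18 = 5 /6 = 0.83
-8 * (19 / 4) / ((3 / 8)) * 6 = -608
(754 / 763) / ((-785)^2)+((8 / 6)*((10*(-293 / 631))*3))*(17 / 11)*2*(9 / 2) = -843107380789486 / 3263517124175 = -258.34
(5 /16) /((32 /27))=135 /512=0.26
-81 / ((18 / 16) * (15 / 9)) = -216 / 5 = -43.20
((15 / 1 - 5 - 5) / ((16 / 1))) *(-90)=-225 / 8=-28.12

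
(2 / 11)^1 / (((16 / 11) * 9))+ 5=361 / 72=5.01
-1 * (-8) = 8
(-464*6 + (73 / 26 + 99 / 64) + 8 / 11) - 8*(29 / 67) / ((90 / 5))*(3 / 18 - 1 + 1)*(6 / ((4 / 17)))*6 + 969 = -3338462443 / 1839552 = -1814.82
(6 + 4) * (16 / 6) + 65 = 275 / 3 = 91.67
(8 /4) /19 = 2 /19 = 0.11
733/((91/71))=52043/91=571.90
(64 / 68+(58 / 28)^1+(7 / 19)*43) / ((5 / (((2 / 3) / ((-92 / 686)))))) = -181643 / 9690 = -18.75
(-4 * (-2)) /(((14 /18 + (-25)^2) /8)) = 9 /88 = 0.10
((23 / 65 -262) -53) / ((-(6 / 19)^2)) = 1845793 / 585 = 3155.20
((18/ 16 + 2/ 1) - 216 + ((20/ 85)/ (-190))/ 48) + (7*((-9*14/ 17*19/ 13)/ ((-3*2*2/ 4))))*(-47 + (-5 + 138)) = 1960.86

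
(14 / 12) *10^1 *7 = 245 / 3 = 81.67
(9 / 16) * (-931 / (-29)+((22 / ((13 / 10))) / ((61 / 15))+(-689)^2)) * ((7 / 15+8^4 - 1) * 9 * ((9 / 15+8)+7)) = 1358196123209436 / 8845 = 153555242872.75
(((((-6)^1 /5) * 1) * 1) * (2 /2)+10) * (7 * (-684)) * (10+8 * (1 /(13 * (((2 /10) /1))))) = -7162848 /13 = -550988.31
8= 8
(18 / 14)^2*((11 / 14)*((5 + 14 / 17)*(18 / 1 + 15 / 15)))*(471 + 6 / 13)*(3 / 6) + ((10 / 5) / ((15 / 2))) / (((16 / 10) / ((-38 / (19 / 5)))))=30814562717 / 909636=33875.71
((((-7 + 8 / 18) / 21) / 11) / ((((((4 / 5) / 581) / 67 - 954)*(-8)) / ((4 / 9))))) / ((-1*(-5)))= -0.00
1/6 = 0.17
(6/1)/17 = 6/17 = 0.35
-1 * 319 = -319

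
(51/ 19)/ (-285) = -17/ 1805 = -0.01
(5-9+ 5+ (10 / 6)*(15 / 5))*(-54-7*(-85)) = 3246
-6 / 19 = -0.32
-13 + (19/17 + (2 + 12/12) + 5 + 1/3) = -181/51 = -3.55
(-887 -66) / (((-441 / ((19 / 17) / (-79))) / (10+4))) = -36214 / 84609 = -0.43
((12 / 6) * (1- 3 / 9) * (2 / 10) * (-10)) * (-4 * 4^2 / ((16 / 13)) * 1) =416 / 3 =138.67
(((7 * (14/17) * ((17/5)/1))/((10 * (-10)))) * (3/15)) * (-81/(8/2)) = 3969/5000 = 0.79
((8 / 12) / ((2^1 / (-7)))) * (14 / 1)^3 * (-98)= 1882384 / 3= 627461.33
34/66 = 17/33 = 0.52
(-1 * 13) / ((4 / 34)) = -110.50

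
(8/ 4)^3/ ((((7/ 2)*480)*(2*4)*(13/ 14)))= 1/ 1560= 0.00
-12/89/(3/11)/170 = -22/7565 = -0.00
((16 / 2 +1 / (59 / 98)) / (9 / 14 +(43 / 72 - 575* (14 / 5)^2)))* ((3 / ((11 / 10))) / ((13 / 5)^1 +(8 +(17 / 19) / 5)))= -25585875 / 47172580576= -0.00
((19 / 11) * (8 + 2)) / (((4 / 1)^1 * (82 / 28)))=665 / 451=1.47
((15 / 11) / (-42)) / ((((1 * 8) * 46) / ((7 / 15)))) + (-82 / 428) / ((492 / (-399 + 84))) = 318673 / 2598816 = 0.12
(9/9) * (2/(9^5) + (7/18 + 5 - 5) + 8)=990715/118098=8.39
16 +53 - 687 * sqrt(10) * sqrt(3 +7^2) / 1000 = 69 - 687 * sqrt(130) / 500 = 53.33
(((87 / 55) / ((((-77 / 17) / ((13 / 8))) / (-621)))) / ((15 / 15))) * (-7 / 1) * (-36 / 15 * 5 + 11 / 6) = 242779329 / 9680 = 25080.51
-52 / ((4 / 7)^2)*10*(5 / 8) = -15925 / 16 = -995.31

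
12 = 12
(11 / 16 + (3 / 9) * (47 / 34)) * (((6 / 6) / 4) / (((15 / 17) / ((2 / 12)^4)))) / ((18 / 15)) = 937 / 4478976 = 0.00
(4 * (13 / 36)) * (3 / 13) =1 / 3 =0.33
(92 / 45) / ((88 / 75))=115 / 66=1.74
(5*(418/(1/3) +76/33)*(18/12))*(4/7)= 414580/77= 5384.16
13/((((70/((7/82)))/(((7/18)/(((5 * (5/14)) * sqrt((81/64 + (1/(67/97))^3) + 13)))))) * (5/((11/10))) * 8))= 469469 * sqrt(22311515297)/3071995949475000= 0.00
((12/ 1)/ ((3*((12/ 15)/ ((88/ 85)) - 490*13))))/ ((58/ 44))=-1936/ 4063567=-0.00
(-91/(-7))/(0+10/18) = 117/5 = 23.40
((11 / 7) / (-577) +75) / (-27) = -302914 / 109053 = -2.78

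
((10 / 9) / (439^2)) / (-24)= -5 / 20813868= -0.00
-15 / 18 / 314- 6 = -11309 / 1884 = -6.00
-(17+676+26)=-719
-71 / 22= -3.23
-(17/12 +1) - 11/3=-73/12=-6.08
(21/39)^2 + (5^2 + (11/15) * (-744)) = -439662/845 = -520.31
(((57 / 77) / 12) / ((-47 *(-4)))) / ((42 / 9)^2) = 171 / 11349184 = 0.00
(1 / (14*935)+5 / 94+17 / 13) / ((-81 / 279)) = -168716663 / 35990955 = -4.69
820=820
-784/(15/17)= -13328/15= -888.53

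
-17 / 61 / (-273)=17 / 16653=0.00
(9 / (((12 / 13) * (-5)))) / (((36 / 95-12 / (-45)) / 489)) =-1087047 / 736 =-1476.97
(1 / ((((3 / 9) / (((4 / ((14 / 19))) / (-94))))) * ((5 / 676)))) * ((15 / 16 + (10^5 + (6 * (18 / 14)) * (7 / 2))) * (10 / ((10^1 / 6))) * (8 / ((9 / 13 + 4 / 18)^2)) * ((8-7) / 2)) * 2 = -134469059.98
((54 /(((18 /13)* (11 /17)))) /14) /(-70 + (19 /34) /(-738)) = -8317998 /135247343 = -0.06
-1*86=-86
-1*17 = -17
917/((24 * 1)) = 917/24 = 38.21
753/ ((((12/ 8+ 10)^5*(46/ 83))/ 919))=918985296/ 148035889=6.21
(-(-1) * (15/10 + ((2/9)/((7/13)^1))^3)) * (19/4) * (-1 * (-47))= 701266649/2000376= 350.57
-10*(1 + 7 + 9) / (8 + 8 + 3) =-170 / 19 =-8.95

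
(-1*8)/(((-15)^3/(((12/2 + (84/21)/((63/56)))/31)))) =688/941625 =0.00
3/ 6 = 1/ 2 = 0.50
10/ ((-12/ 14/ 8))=-280/ 3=-93.33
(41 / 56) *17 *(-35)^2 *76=2317525 / 2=1158762.50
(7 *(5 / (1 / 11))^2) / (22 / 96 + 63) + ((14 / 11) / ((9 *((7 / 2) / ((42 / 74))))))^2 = 303058634368 / 904940487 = 334.89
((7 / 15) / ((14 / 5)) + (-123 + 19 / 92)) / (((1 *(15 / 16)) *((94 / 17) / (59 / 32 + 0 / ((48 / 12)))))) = -6789307 / 155664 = -43.62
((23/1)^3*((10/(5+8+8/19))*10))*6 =9246920/17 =543936.47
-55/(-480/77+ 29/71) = 300685/31847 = 9.44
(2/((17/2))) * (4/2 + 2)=16/17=0.94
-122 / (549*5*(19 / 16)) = -32 / 855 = -0.04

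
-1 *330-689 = -1019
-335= -335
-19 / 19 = -1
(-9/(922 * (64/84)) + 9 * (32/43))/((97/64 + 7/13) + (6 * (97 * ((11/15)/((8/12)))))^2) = 2756291850/168992033580811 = 0.00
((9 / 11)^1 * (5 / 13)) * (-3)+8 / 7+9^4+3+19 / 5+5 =32897859 / 5005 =6573.00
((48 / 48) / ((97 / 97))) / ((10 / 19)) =19 / 10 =1.90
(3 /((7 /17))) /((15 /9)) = 153 /35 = 4.37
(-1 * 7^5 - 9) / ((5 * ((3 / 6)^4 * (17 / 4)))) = -1076224 / 85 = -12661.46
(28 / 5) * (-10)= -56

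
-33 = -33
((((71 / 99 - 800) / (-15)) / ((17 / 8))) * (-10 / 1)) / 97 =-1266064 / 489753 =-2.59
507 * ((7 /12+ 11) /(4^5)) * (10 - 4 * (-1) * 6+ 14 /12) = 4956601 /24576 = 201.68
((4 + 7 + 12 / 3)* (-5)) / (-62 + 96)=-75 / 34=-2.21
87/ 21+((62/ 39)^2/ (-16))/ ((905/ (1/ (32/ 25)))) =1021883677/ 246669696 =4.14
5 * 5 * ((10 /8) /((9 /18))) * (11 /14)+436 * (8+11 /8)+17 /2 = 116063 /28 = 4145.11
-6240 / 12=-520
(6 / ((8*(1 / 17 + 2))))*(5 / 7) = 51 / 196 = 0.26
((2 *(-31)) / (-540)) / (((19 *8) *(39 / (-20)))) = -31 / 80028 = -0.00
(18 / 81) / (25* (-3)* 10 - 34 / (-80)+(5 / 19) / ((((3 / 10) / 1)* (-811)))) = -1232720 / 4158078423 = -0.00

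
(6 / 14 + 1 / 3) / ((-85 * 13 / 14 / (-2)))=64 / 3315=0.02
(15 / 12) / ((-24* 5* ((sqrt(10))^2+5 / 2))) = -0.00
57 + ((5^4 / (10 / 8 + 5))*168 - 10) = 16847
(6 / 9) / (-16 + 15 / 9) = -2 / 43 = -0.05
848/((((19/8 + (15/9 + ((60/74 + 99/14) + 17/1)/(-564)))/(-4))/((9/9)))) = -247744896/291973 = -848.52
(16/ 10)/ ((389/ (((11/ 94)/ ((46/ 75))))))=330/ 420509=0.00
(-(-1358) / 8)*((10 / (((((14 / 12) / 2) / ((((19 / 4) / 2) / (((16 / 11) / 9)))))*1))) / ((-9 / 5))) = -1520475 / 64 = -23757.42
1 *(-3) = -3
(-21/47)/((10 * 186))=-7/29140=-0.00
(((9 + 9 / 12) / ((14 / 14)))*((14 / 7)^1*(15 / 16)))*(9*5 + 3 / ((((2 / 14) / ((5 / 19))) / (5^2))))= 254475 / 76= 3348.36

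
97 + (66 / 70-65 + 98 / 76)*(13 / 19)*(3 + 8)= -9486593 / 25270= -375.41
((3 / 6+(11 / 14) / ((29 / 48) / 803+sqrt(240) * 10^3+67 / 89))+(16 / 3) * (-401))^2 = 64326708364430671718297846876383677217702290286016521 / 14070457520727514585064763468947022931034283684 -21887223319752092026815342159214183574016000 * sqrt(15) / 390846042242430960696243429692972859195396769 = 4571756.48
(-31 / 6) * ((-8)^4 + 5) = -42377 / 2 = -21188.50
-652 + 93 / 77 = -50111 / 77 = -650.79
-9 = -9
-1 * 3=-3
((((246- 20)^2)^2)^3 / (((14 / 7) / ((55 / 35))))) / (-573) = -97648136401118318840577415168 / 4011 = -24345085116210002204083130.00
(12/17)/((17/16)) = 192/289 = 0.66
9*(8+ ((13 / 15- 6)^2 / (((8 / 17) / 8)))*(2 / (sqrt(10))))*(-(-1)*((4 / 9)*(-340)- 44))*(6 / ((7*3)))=-50569288*sqrt(10) / 1125- 28096 / 7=-146159.61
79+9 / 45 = 396 / 5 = 79.20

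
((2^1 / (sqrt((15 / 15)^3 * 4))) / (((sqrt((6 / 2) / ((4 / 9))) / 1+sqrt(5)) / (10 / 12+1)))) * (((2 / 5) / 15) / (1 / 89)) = 1958 / (225 * (2 * sqrt(5)+3 * sqrt(3))) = 0.90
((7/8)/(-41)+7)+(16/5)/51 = 588943/83640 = 7.04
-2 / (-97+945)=-1 / 424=-0.00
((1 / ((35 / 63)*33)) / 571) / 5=3 / 157025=0.00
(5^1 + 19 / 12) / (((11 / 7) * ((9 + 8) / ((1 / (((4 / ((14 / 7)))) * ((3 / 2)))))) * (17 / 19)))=10507 / 114444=0.09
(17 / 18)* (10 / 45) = 0.21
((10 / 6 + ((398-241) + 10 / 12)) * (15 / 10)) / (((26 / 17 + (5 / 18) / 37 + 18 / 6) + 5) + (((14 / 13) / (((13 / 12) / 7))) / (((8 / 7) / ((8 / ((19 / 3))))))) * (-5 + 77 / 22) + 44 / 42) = -11070079839 / 44051498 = -251.30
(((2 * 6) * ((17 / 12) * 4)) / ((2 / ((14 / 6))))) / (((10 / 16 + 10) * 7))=1.07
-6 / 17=-0.35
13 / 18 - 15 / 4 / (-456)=3997 / 5472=0.73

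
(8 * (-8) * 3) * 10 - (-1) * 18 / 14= -13431 / 7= -1918.71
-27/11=-2.45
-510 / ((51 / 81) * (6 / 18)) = -2430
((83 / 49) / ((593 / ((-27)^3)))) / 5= -1633689 / 145285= -11.24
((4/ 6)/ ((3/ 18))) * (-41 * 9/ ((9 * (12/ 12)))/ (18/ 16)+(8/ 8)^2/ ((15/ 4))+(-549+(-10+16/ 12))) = -106892/ 45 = -2375.38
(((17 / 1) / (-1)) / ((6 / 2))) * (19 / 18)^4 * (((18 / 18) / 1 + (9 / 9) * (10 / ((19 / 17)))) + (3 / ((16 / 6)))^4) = -3881597267 / 47775744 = -81.25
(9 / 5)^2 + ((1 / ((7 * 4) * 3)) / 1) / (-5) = 6799 / 2100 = 3.24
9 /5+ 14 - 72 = -281 /5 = -56.20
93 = 93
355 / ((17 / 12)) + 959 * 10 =167290 / 17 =9840.59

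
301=301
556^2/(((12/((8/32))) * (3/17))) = 328457/9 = 36495.22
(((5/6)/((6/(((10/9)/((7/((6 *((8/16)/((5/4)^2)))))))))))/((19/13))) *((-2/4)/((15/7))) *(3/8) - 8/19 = -0.42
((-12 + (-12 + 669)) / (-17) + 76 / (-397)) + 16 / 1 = -149373 / 6749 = -22.13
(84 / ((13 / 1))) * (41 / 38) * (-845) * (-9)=1007370 / 19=53019.47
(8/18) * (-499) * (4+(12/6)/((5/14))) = -31936/15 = -2129.07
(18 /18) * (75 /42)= 25 /14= 1.79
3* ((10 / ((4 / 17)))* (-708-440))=-146370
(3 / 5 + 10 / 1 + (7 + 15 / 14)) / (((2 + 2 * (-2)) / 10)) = -1307 / 14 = -93.36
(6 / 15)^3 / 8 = 1 / 125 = 0.01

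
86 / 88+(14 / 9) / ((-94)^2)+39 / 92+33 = 34.40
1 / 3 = 0.33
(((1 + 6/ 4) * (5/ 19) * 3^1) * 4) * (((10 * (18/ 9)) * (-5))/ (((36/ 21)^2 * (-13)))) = 30625/ 1482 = 20.66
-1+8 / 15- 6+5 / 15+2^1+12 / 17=-874 / 255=-3.43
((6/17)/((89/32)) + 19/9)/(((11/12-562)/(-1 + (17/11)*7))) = -0.04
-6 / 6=-1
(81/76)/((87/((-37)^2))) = 16.77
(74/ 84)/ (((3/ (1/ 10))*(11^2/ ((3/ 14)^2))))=37/ 3320240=0.00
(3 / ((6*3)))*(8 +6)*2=14 / 3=4.67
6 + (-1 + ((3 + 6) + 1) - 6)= 9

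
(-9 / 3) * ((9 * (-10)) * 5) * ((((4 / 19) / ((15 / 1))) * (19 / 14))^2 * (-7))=-24 / 7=-3.43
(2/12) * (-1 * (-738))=123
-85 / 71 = -1.20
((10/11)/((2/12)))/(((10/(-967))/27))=-156654/11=-14241.27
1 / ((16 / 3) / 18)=27 / 8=3.38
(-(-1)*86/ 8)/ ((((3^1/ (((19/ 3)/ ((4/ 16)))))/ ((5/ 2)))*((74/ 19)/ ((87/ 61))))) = 2250835/ 27084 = 83.11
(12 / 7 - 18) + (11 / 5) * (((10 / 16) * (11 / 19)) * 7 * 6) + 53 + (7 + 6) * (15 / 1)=141059 / 532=265.15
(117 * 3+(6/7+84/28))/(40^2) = 621/2800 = 0.22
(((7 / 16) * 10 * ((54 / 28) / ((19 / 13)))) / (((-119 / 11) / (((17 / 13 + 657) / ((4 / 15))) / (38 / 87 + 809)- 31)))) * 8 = 75995218035 / 636887524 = 119.32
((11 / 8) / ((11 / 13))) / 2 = 13 / 16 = 0.81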